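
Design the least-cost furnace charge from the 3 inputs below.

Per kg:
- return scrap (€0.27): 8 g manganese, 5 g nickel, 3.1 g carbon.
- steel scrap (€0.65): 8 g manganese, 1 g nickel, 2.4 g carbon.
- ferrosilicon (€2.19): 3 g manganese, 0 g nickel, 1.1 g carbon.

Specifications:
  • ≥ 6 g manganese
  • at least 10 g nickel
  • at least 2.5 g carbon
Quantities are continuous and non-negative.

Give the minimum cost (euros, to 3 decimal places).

€0.540

This is a linear program. Let x1 = kg of return scrap, x2 = kg of steel scrap, x3 = kg of ferrosilicon.
Minimise 0.27x1 + 0.65x2 + 2.19x3 subject to:
  8x1 + 8x2 + 3x3 ≥ 6   (manganese)
  5x1 + 1x2 ≥ 10   (nickel)
  3.1x1 + 2.4x2 + 1.1x3 ≥ 2.5   (carbon)
  x1, x2, x3 ≥ 0.
At the optimum only return scrap is positive (steel scrap, ferrosilicon = 0). The nickel requirement is met with equality.
Optimal quantities: return scrap = 2 kg.
Total cost: 0.27·2 = 0.54000.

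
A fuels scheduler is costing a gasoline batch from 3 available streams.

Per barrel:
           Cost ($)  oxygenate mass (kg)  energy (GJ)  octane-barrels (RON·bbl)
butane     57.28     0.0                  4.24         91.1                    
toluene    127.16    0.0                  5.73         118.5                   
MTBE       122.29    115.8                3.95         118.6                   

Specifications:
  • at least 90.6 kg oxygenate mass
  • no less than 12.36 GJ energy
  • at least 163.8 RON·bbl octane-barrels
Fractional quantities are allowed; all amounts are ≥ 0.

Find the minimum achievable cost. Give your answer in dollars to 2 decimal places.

$220.90

Set it up as a linear program. Let x1 = barrels of butane, x2 = barrels of toluene, x3 = barrels of MTBE.
Minimise 57.28x1 + 127.16x2 + 122.29x3 with:
  115.8x3 ≥ 90.6   (oxygenate mass)
  4.24x1 + 5.73x2 + 3.95x3 ≥ 12.36   (energy)
  91.1x1 + 118.5x2 + 118.6x3 ≥ 163.8   (octane-barrels)
  x1, x2, x3 ≥ 0.
The cheapest feasible vertex uses only butane, MTBE; toluene is not used. The oxygenate mass and energy requirements are met with equality.
So butane = 2.1862 barrels, MTBE = 0.78238 barrels.
Objective = 57.28·2.1862 + 122.29·0.78238 = 220.9028.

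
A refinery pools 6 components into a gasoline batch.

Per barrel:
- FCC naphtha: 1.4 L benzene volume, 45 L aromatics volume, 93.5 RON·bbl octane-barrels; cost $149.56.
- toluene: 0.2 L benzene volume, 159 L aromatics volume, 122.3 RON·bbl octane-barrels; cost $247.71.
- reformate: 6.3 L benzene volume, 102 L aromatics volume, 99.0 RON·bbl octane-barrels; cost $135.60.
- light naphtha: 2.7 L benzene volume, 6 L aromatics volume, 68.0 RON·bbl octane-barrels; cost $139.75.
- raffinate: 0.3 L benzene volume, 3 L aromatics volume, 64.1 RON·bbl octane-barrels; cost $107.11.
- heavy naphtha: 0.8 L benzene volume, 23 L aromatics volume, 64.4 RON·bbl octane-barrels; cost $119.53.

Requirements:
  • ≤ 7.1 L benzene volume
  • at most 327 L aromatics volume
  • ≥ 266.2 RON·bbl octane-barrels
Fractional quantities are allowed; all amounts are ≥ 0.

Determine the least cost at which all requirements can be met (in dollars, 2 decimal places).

$411.10

Set it up as a linear program. Let x1 = barrels of FCC naphtha, x2 = barrels of toluene, x3 = barrels of reformate, x4 = barrels of light naphtha, x5 = barrels of raffinate, x6 = barrels of heavy naphtha.
Minimize 149.56x1 + 247.71x2 + 135.6x3 + 139.75x4 + 107.11x5 + 119.53x6 subject to:
  1.4x1 + 0.2x2 + 6.3x3 + 2.7x4 + 0.3x5 + 0.8x6 ≤ 7.1   (benzene volume)
  45x1 + 159x2 + 102x3 + 6x4 + 3x5 + 23x6 ≤ 327   (aromatics volume)
  93.5x1 + 122.3x2 + 99x3 + 68x4 + 64.1x5 + 64.4x6 ≥ 266.2   (octane-barrels)
  x1, x2, x3, x4, x5, x6 ≥ 0.
The optimal basis is {FCC naphtha, reformate}; toluene, light naphtha, raffinate, heavy naphtha drop out. The benzene volume and octane-barrels requirements are met with equality.
Solving gives x1 = 2.16264, x3 = 0.646398.
Cost = 149.56·2.16264 + 135.6·0.646398 = 411.0960.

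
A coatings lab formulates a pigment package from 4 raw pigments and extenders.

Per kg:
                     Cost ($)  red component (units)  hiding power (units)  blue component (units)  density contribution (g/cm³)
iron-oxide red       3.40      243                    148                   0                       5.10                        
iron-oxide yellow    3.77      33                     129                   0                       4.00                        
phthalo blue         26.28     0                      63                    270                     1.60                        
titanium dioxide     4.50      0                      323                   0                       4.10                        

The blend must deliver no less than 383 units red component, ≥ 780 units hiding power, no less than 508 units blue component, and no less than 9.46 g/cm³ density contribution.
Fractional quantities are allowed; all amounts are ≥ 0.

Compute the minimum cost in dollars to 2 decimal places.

Let x1 = kg of iron-oxide red, x2 = kg of iron-oxide yellow, x3 = kg of phthalo blue, x4 = kg of titanium dioxide.
min 3.4x1 + 3.77x2 + 26.28x3 + 4.5x4 s.t.:
  243x1 + 33x2 ≥ 383   (red component)
  148x1 + 129x2 + 63x3 + 323x4 ≥ 780   (hiding power)
  270x3 ≥ 508   (blue component)
  5.1x1 + 4x2 + 1.6x3 + 4.1x4 ≥ 9.46   (density contribution)
  x1, x2, x3, x4 ≥ 0.
The minimum-cost mix takes nothing from iron-oxide yellow — only iron-oxide red, phthalo blue, titanium dioxide. Binding constraints: red component, hiding power, blue component.
Optimal quantities: iron-oxide red = 1.5761 kg, phthalo blue = 1.8815 kg, titanium dioxide = 1.3257 kg.
Total cost: 3.4·1.5761 + 26.28·1.8815 + 4.5·1.3257 = 60.7702.

$60.77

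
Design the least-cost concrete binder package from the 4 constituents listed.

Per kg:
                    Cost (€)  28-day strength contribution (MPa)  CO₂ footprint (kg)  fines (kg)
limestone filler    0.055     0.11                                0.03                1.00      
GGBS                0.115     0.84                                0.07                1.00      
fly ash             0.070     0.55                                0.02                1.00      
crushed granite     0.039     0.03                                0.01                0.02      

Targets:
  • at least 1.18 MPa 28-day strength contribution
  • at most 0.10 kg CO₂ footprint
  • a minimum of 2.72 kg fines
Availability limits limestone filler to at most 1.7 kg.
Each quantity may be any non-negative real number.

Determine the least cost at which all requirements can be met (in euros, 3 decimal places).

Let x1 = kg of limestone filler, x2 = kg of GGBS, x3 = kg of fly ash, x4 = kg of crushed granite.
Minimise 0.055x1 + 0.115x2 + 0.07x3 + 0.039x4 with:
  0.11x1 + 0.84x2 + 0.55x3 + 0.03x4 ≥ 1.18   (28-day strength contribution)
  0.03x1 + 0.07x2 + 0.02x3 + 0.01x4 ≤ 0.1   (CO₂ footprint)
  1x1 + 1x2 + 1x3 + 0.02x4 ≥ 2.72   (fines)
  x1 ≤ 1.7
  x1, x2, x3, x4 ≥ 0.
The optimal basis is {limestone filler, fly ash}; GGBS, crushed granite drop out. The 28-day strength contribution and fines requirements are met with equality.
So limestone filler = 0.7182 kg, fly ash = 2.002 kg.
Total cost: 0.055·0.7182 + 0.07·2.002 = 0.17964.

€0.180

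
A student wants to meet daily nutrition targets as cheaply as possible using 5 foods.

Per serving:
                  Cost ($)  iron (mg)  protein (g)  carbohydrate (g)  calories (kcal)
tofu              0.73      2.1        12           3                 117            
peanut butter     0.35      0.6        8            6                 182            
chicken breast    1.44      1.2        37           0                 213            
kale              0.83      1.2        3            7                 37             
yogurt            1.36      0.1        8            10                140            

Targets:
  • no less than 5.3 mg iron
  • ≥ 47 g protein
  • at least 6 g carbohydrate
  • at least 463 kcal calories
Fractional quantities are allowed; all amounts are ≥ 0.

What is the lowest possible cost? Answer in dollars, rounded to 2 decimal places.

Set it up as a linear program. Let x1 = servings of tofu, x2 = servings of peanut butter, x3 = servings of chicken breast, x4 = servings of kale, x5 = servings of yogurt.
Minimize 0.73x1 + 0.35x2 + 1.44x3 + 0.83x4 + 1.36x5 with:
  2.1x1 + 0.6x2 + 1.2x3 + 1.2x4 + 0.1x5 ≥ 5.3   (iron)
  12x1 + 8x2 + 37x3 + 3x4 + 8x5 ≥ 47   (protein)
  3x1 + 6x2 + 7x4 + 10x5 ≥ 6   (carbohydrate)
  117x1 + 182x2 + 213x3 + 37x4 + 140x5 ≥ 463   (calories)
  x1, x2, x3, x4, x5 ≥ 0.
The minimum-cost mix takes nothing from chicken breast, kale, yogurt — only tofu, peanut butter. The iron and protein requirements are met with equality.
Solving gives x1 = 1.479, x2 = 3.656.
Cost = 0.73·1.479 + 0.35·3.656 = 2.3593.

$2.36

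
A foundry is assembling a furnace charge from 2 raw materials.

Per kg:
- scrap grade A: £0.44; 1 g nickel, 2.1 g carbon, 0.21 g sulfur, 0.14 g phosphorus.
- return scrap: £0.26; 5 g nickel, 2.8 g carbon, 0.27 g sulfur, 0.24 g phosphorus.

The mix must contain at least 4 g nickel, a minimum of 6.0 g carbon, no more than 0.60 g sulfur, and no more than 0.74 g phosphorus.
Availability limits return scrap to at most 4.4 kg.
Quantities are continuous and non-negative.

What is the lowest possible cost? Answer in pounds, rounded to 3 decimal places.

Let x1 = kg of scrap grade A, x2 = kg of return scrap.
min 0.44x1 + 0.26x2 subject to:
  1x1 + 5x2 ≥ 4   (nickel)
  2.1x1 + 2.8x2 ≥ 6   (carbon)
  0.21x1 + 0.27x2 ≤ 0.6   (sulfur)
  0.14x1 + 0.24x2 ≤ 0.74   (phosphorus)
  x2 ≤ 4.4
  x1, x2 ≥ 0.
The minimum-cost mix takes nothing from scrap grade A — only return scrap. The carbon requirement is met with equality.
That vertex is x2 = 2.143.
Hence cost = 0.26·2.143 = £0.55718.

£0.557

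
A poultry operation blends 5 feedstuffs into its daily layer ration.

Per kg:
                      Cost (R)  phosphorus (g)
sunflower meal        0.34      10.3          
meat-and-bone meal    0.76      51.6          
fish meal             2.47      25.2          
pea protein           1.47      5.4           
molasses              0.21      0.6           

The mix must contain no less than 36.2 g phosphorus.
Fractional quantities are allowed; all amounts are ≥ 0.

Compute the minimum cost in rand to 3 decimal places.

R0.533

Treat it as an LP. Let x1 = kg of sunflower meal, x2 = kg of meat-and-bone meal, x3 = kg of fish meal, x4 = kg of pea protein, x5 = kg of molasses.
Minimize 0.34x1 + 0.76x2 + 2.47x3 + 1.47x4 + 0.21x5 subject to:
  10.3x1 + 51.6x2 + 25.2x3 + 5.4x4 + 0.6x5 ≥ 36.2   (phosphorus)
  x1, x2, x3, x4, x5 ≥ 0.
The optimal basis is {meat-and-bone meal}; sunflower meal, fish meal, pea protein, molasses drop out. Binding constraint: phosphorus.
So meat-and-bone meal = 0.7016 kg.
Total cost: 0.76·0.7016 = 0.53322.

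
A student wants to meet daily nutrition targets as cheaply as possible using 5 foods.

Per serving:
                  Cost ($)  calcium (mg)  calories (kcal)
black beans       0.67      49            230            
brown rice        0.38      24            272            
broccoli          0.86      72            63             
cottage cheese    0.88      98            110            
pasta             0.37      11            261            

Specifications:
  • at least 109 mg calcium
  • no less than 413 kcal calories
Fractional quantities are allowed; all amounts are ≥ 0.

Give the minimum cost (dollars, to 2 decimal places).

Treat it as an LP. Let x1 = servings of black beans, x2 = servings of brown rice, x3 = servings of broccoli, x4 = servings of cottage cheese, x5 = servings of pasta.
Minimize 0.67x1 + 0.38x2 + 0.86x3 + 0.88x4 + 0.37x5 s.t.:
  49x1 + 24x2 + 72x3 + 98x4 + 11x5 ≥ 109   (calcium)
  230x1 + 272x2 + 63x3 + 110x4 + 261x5 ≥ 413   (calories)
  x1, x2, x3, x4, x5 ≥ 0.
The minimum-cost mix takes nothing from black beans, broccoli, pasta — only brown rice, cottage cheese. Binding constraints: calcium and calories.
Optimal quantities: brown rice = 1.186 servings, cottage cheese = 0.8218 servings.
Cost = 0.38·1.186 + 0.88·0.8218 = 1.1739.

$1.17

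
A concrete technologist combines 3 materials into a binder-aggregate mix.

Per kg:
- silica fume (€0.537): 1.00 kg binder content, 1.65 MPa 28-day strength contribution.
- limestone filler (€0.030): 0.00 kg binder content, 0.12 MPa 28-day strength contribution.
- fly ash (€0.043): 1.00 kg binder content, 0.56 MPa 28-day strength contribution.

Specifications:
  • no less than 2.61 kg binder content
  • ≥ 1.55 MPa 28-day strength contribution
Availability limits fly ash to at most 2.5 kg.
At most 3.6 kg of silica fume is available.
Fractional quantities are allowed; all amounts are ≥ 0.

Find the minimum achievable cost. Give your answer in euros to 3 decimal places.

€0.167

Let x1 = kg of silica fume, x2 = kg of limestone filler, x3 = kg of fly ash.
Minimise 0.537x1 + 0.03x2 + 0.043x3 subject to:
  1x1 + 1x3 ≥ 2.61   (binder content)
  1.65x1 + 0.12x2 + 0.56x3 ≥ 1.55   (28-day strength contribution)
  x3 ≤ 2.5
  x1 ≤ 3.6
  x1, x2, x3 ≥ 0.
The minimum-cost mix takes nothing from limestone filler — only silica fume, fly ash. Binding constraints: binder content and the fly ash cap.
Solving gives x1 = 0.11, x3 = 2.5.
Objective = 0.537·0.11 + 0.043·2.5 = 0.16657.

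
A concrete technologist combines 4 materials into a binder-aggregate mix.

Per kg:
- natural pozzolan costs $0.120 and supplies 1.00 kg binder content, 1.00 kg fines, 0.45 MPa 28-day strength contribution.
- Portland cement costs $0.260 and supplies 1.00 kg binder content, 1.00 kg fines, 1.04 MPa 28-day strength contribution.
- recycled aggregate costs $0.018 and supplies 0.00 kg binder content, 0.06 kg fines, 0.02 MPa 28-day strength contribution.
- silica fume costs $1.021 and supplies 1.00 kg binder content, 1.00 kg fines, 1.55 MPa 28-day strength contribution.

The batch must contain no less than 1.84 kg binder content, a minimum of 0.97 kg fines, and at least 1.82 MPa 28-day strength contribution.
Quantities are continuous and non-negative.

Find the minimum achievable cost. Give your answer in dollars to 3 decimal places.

$0.456

Let x1 = kg of natural pozzolan, x2 = kg of Portland cement, x3 = kg of recycled aggregate, x4 = kg of silica fume.
min 0.12x1 + 0.26x2 + 0.018x3 + 1.021x4 subject to:
  1x1 + 1x2 + 1x4 ≥ 1.84   (binder content)
  1x1 + 1x2 + 0.06x3 + 1x4 ≥ 0.97   (fines)
  0.45x1 + 1.04x2 + 0.02x3 + 1.55x4 ≥ 1.82   (28-day strength contribution)
  x1, x2, x3, x4 ≥ 0.
The optimal basis is {natural pozzolan, Portland cement}; recycled aggregate, silica fume drop out. Binding constraints: binder content and 28-day strength contribution.
So natural pozzolan = 0.1586 kg, Portland cement = 1.681 kg.
Hence cost = 0.12·0.1586 + 0.26·1.681 = $0.45609.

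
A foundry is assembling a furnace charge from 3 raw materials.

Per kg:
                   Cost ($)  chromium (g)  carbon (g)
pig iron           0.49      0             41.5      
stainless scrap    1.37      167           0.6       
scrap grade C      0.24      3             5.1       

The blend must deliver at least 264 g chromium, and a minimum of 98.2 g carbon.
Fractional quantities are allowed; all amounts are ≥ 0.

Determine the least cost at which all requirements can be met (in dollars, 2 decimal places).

$3.31

Treat it as an LP. Let x1 = kg of pig iron, x2 = kg of stainless scrap, x3 = kg of scrap grade C.
Minimise 0.49x1 + 1.37x2 + 0.24x3 with:
  167x2 + 3x3 ≥ 264   (chromium)
  41.5x1 + 0.6x2 + 5.1x3 ≥ 98.2   (carbon)
  x1, x2, x3 ≥ 0.
The minimum-cost mix takes nothing from scrap grade C — only pig iron, stainless scrap. The chromium and carbon requirements are met with equality.
Solving gives x1 = 2.343, x2 = 1.581.
Cost = 0.49·2.343 + 1.37·1.581 = 3.3140.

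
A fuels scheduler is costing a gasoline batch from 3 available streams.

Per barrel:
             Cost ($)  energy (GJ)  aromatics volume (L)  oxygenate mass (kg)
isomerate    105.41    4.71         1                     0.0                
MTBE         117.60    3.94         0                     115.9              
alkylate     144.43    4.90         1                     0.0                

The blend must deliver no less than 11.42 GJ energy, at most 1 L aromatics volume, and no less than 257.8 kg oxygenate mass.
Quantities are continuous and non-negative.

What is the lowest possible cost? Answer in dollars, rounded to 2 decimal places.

Let x1 = barrels of isomerate, x2 = barrels of MTBE, x3 = barrels of alkylate.
Minimize 105.41x1 + 117.6x2 + 144.43x3 with:
  4.71x1 + 3.94x2 + 4.9x3 ≥ 11.42   (energy)
  1x1 + 1x3 ≤ 1   (aromatics volume)
  115.9x2 ≥ 257.8   (oxygenate mass)
  x1, x2, x3 ≥ 0.
The minimum-cost mix takes nothing from alkylate — only isomerate, MTBE. Binding constraints: energy and oxygenate mass.
That vertex is x1 = 0.563935, x2 = 2.22433.
Hence cost = 105.41·0.563935 + 117.6·2.22433 = $321.0256.

$321.03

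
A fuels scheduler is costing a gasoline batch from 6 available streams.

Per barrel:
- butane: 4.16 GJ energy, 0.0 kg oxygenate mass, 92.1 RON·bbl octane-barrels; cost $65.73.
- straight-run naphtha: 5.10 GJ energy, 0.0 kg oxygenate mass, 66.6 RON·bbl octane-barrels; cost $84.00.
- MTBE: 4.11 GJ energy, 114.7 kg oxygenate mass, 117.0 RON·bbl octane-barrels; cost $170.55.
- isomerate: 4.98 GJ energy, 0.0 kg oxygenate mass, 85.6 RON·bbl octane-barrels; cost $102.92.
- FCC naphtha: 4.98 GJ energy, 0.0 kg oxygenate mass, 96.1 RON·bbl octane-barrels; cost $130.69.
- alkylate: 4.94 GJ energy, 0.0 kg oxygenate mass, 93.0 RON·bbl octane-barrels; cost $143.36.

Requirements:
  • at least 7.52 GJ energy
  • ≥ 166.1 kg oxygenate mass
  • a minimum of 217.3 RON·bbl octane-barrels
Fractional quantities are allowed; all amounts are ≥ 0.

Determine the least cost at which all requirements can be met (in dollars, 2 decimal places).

$281.14

Treat it as an LP. Let x1 = barrels of butane, x2 = barrels of straight-run naphtha, x3 = barrels of MTBE, x4 = barrels of isomerate, x5 = barrels of FCC naphtha, x6 = barrels of alkylate.
min 65.73x1 + 84x2 + 170.55x3 + 102.92x4 + 130.69x5 + 143.36x6 subject to:
  4.16x1 + 5.1x2 + 4.11x3 + 4.98x4 + 4.98x5 + 4.94x6 ≥ 7.52   (energy)
  114.7x3 ≥ 166.1   (oxygenate mass)
  92.1x1 + 66.6x2 + 117x3 + 85.6x4 + 96.1x5 + 93x6 ≥ 217.3   (octane-barrels)
  x1, x2, x3, x4, x5, x6 ≥ 0.
At the optimum only butane, MTBE are positive (straight-run naphtha, isomerate, FCC naphtha, alkylate = 0). Binding constraints: oxygenate mass and octane-barrels.
That vertex is x1 = 0.51975, x3 = 1.4481.
Objective = 65.73·0.51975 + 170.55·1.4481 = 281.1366.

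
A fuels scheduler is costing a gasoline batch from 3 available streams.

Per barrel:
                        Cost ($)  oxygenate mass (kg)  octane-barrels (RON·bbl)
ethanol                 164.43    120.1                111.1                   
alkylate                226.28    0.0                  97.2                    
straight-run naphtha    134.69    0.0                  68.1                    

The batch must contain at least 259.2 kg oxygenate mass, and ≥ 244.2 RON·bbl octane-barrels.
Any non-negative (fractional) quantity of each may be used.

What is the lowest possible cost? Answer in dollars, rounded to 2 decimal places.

This is a linear program. Let x1 = barrels of ethanol, x2 = barrels of alkylate, x3 = barrels of straight-run naphtha.
Minimize 164.43x1 + 226.28x2 + 134.69x3 s.t.:
  120.1x1 ≥ 259.2   (oxygenate mass)
  111.1x1 + 97.2x2 + 68.1x3 ≥ 244.2   (octane-barrels)
  x1, x2, x3 ≥ 0.
At the optimum only ethanol is positive (alkylate, straight-run naphtha = 0). There the octane-barrels constraint is tight.
Solving gives x1 = 2.198.
Objective = 164.43·2.198 = 361.4171.

$361.42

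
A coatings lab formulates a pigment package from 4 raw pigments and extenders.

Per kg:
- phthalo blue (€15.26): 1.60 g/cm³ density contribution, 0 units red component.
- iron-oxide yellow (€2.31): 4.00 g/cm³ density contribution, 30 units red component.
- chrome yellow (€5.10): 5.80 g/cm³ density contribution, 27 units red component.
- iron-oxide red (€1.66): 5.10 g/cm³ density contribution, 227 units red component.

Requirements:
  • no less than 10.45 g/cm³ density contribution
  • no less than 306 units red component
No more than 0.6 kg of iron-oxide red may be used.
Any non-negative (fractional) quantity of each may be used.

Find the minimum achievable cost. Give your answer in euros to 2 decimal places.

€14.07

Treat it as an LP. Let x1 = kg of phthalo blue, x2 = kg of iron-oxide yellow, x3 = kg of chrome yellow, x4 = kg of iron-oxide red.
Minimise 15.26x1 + 2.31x2 + 5.1x3 + 1.66x4 with:
  1.6x1 + 4x2 + 5.8x3 + 5.1x4 ≥ 10.45   (density contribution)
  30x2 + 27x3 + 227x4 ≥ 306   (red component)
  x4 ≤ 0.6
  x1, x2, x3, x4 ≥ 0.
At the optimum only iron-oxide yellow, iron-oxide red are positive (phthalo blue, chrome yellow = 0). Binding constraints: red component and the iron-oxide red cap.
So iron-oxide yellow = 5.66 kg, iron-oxide red = 0.6 kg.
Cost = 2.31·5.66 + 1.66·0.6 = 14.0706.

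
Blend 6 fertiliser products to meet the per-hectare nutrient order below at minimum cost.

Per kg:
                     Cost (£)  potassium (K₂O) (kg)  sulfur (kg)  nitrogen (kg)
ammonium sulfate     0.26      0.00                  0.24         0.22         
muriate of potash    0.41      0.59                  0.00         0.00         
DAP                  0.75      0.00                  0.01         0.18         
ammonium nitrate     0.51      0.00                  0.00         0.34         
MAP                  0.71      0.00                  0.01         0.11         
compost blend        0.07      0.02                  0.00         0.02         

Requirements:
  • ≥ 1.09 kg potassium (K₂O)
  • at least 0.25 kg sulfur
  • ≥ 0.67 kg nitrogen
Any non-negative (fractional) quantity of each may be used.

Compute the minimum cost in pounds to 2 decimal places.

£1.55

Let x1 = kg of ammonium sulfate, x2 = kg of muriate of potash, x3 = kg of DAP, x4 = kg of ammonium nitrate, x5 = kg of MAP, x6 = kg of compost blend.
min 0.26x1 + 0.41x2 + 0.75x3 + 0.51x4 + 0.71x5 + 0.07x6 with:
  0.59x2 + 0.02x6 ≥ 1.09   (potassium (K₂O))
  0.24x1 + 0.01x3 + 0.01x5 ≥ 0.25   (sulfur)
  0.22x1 + 0.18x3 + 0.34x4 + 0.11x5 + 0.02x6 ≥ 0.67   (nitrogen)
  x1, x2, x3, x4, x5, x6 ≥ 0.
The cheapest feasible vertex uses only ammonium sulfate, muriate of potash; DAP, ammonium nitrate, MAP, compost blend are not used. There the potassium (K₂O) and nitrogen constraints are tight.
Optimal quantities: ammonium sulfate = 3.045 kg, muriate of potash = 1.847 kg.
Hence cost = 0.26·3.045 + 0.41·1.847 = £1.5490.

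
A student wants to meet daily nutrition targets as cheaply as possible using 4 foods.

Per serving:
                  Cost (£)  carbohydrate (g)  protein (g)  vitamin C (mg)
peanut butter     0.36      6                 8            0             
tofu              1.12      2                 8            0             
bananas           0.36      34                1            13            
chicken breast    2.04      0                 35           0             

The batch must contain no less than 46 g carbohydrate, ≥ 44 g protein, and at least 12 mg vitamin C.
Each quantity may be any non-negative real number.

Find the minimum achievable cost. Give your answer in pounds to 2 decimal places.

Let x1 = servings of peanut butter, x2 = servings of tofu, x3 = servings of bananas, x4 = servings of chicken breast.
Minimise 0.36x1 + 1.12x2 + 0.36x3 + 2.04x4 s.t.:
  6x1 + 2x2 + 34x3 ≥ 46   (carbohydrate)
  8x1 + 8x2 + 1x3 + 35x4 ≥ 44   (protein)
  13x3 ≥ 12   (vitamin C)
  x1, x2, x3, x4 ≥ 0.
The optimal basis is {peanut butter, bananas}; tofu, chicken breast drop out. Binding constraints: protein and vitamin C.
Optimal quantities: peanut butter = 5.385 servings, bananas = 0.9231 servings.
Cost = 0.36·5.385 + 0.36·0.9231 = 2.2709.

£2.27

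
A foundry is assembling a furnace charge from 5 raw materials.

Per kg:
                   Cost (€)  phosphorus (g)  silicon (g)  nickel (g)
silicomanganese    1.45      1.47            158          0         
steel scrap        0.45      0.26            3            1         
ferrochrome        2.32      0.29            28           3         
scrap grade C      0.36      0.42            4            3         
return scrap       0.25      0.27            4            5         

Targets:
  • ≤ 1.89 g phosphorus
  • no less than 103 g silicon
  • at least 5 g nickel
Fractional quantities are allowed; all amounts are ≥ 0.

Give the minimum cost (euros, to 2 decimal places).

€1.16

Let x1 = kg of silicomanganese, x2 = kg of steel scrap, x3 = kg of ferrochrome, x4 = kg of scrap grade C, x5 = kg of return scrap.
min 1.45x1 + 0.45x2 + 2.32x3 + 0.36x4 + 0.25x5 with:
  1.47x1 + 0.26x2 + 0.29x3 + 0.42x4 + 0.27x5 ≤ 1.89   (phosphorus)
  158x1 + 3x2 + 28x3 + 4x4 + 4x5 ≥ 103   (silicon)
  1x2 + 3x3 + 3x4 + 5x5 ≥ 5   (nickel)
  x1, x2, x3, x4, x5 ≥ 0.
The cheapest feasible vertex uses only silicomanganese, return scrap; steel scrap, ferrochrome, scrap grade C are not used. Binding constraints: silicon and nickel.
That vertex is x1 = 0.6266, x5 = 1.
Cost = 1.45·0.6266 + 0.25·1 = 1.1586.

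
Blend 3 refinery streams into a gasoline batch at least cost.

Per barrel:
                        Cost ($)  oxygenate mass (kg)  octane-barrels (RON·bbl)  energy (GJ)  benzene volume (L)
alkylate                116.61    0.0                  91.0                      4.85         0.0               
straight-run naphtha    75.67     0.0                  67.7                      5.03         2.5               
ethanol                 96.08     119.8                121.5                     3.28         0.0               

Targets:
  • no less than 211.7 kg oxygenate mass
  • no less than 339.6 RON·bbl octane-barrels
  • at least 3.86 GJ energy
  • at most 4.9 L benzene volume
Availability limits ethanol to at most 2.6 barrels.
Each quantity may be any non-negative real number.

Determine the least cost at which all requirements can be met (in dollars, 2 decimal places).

$276.30

Let x1 = barrels of alkylate, x2 = barrels of straight-run naphtha, x3 = barrels of ethanol.
min 116.61x1 + 75.67x2 + 96.08x3 s.t.:
  119.8x3 ≥ 211.7   (oxygenate mass)
  91x1 + 67.7x2 + 121.5x3 ≥ 339.6   (octane-barrels)
  4.85x1 + 5.03x2 + 3.28x3 ≥ 3.86   (energy)
  2.5x2 ≤ 4.9   (benzene volume)
  x3 ≤ 2.6
  x1, x2, x3 ≥ 0.
The optimal basis is {straight-run naphtha, ethanol}; alkylate drops out. Binding constraints: octane-barrels and the ethanol cap.
Solving gives x2 = 0.3501, x3 = 2.6.
Hence cost = 75.67·0.3501 + 96.08·2.6 = $276.3001.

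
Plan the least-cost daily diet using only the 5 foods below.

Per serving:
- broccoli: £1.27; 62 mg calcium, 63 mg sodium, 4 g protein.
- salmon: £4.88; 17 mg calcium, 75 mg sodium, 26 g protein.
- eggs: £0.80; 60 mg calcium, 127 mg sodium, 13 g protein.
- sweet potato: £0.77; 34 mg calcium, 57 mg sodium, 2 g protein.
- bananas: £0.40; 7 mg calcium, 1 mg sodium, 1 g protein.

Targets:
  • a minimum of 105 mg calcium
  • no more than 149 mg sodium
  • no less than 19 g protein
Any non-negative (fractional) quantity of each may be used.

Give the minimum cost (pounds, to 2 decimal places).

Let x1 = servings of broccoli, x2 = servings of salmon, x3 = servings of eggs, x4 = servings of sweet potato, x5 = servings of bananas.
Minimise 1.27x1 + 4.88x2 + 0.8x3 + 0.77x4 + 0.4x5 s.t.:
  62x1 + 17x2 + 60x3 + 34x4 + 7x5 ≥ 105   (calcium)
  63x1 + 75x2 + 127x3 + 57x4 + 1x5 ≤ 149   (sodium)
  4x1 + 26x2 + 13x3 + 2x4 + 1x5 ≥ 19   (protein)
  x1, x2, x3, x4, x5 ≥ 0.
At the optimum only broccoli, eggs, bananas are positive (salmon, sweet potato = 0). The calcium, sodium, protein requirements are met with equality.
Solving gives x1 = 0.1469, x3 = 1.064, x5 = 4.576.
Objective = 1.27·0.1469 + 0.8·1.064 + 0.4·4.576 = 2.8682.

£2.87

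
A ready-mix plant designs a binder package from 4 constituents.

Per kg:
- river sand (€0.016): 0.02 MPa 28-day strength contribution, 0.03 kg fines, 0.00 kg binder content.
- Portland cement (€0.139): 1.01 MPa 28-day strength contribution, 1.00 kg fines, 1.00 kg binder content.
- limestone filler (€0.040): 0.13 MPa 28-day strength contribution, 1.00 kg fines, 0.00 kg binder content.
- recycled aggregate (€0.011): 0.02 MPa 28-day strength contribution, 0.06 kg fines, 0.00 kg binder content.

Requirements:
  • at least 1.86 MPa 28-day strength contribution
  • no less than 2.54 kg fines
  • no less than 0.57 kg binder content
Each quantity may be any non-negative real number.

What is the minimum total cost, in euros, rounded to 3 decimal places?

Treat it as an LP. Let x1 = kg of river sand, x2 = kg of Portland cement, x3 = kg of limestone filler, x4 = kg of recycled aggregate.
min 0.016x1 + 0.139x2 + 0.04x3 + 0.011x4 s.t.:
  0.02x1 + 1.01x2 + 0.13x3 + 0.02x4 ≥ 1.86   (28-day strength contribution)
  0.03x1 + 1x2 + 1x3 + 0.06x4 ≥ 2.54   (fines)
  1x2 ≥ 0.57   (binder content)
  x1, x2, x3, x4 ≥ 0.
The cheapest feasible vertex uses only Portland cement, limestone filler; river sand, recycled aggregate are not used. Binding constraints: 28-day strength contribution and fines.
Solving gives x2 = 1.738, x3 = 0.8016.
Hence cost = 0.139·1.738 + 0.04·0.8016 = €0.27365.

€0.274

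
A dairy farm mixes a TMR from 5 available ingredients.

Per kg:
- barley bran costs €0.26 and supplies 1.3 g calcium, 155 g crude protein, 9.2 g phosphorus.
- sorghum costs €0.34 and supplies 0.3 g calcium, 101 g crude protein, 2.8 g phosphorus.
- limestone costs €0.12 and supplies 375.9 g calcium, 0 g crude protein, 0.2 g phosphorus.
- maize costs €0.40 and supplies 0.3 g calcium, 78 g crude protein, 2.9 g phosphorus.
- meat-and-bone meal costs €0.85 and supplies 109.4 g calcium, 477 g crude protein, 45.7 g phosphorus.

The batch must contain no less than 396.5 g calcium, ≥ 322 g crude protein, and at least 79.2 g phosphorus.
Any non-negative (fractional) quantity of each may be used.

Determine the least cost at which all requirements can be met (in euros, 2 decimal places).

Let x1 = kg of barley bran, x2 = kg of sorghum, x3 = kg of limestone, x4 = kg of maize, x5 = kg of meat-and-bone meal.
Minimise 0.26x1 + 0.34x2 + 0.12x3 + 0.4x4 + 0.85x5 subject to:
  1.3x1 + 0.3x2 + 375.9x3 + 0.3x4 + 109.4x5 ≥ 396.5   (calcium)
  155x1 + 101x2 + 78x4 + 477x5 ≥ 322   (crude protein)
  9.2x1 + 2.8x2 + 0.2x3 + 2.9x4 + 45.7x5 ≥ 79.2   (phosphorus)
  x1, x2, x3, x4, x5 ≥ 0.
The cheapest feasible vertex uses only limestone, meat-and-bone meal; barley bran, sorghum, maize are not used. There the calcium and phosphorus constraints are tight.
Solving gives x3 = 0.5511, x5 = 1.731.
Total cost: 0.12·0.5511 + 0.85·1.731 = 1.5375.

€1.54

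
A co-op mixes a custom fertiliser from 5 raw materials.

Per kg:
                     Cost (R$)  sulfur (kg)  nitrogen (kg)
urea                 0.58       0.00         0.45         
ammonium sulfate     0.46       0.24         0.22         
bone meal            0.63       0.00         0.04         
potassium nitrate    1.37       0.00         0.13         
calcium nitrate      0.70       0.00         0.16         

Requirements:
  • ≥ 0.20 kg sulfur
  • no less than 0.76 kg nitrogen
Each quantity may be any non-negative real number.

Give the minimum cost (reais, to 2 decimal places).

R$1.13

Let x1 = kg of urea, x2 = kg of ammonium sulfate, x3 = kg of bone meal, x4 = kg of potassium nitrate, x5 = kg of calcium nitrate.
Minimize 0.58x1 + 0.46x2 + 0.63x3 + 1.37x4 + 0.7x5 with:
  0.24x2 ≥ 0.2   (sulfur)
  0.45x1 + 0.22x2 + 0.04x3 + 0.13x4 + 0.16x5 ≥ 0.76   (nitrogen)
  x1, x2, x3, x4, x5 ≥ 0.
The cheapest feasible vertex uses only urea, ammonium sulfate; bone meal, potassium nitrate, calcium nitrate are not used. The sulfur and nitrogen requirements are met with equality.
That vertex is x1 = 1.281, x2 = 0.8333.
Hence cost = 0.58·1.281 + 0.46·0.8333 = R$1.1263.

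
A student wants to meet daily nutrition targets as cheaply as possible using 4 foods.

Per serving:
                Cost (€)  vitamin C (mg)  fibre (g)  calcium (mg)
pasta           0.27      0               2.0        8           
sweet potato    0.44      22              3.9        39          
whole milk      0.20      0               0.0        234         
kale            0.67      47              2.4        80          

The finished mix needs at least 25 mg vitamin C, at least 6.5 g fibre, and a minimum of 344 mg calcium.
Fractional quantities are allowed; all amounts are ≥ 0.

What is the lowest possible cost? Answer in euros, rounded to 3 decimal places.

Let x1 = servings of pasta, x2 = servings of sweet potato, x3 = servings of whole milk, x4 = servings of kale.
Minimise 0.27x1 + 0.44x2 + 0.2x3 + 0.67x4 with:
  22x2 + 47x4 ≥ 25   (vitamin C)
  2x1 + 3.9x2 + 2.4x4 ≥ 6.5   (fibre)
  8x1 + 39x2 + 234x3 + 80x4 ≥ 344   (calcium)
  x1, x2, x3, x4 ≥ 0.
At the optimum only sweet potato, whole milk are positive (pasta, kale = 0). There the fibre and calcium constraints are tight.
Optimal quantities: sweet potato = 1.667 servings, whole milk = 1.192 servings.
Cost = 0.44·1.667 + 0.2·1.192 = 0.97188.

€0.972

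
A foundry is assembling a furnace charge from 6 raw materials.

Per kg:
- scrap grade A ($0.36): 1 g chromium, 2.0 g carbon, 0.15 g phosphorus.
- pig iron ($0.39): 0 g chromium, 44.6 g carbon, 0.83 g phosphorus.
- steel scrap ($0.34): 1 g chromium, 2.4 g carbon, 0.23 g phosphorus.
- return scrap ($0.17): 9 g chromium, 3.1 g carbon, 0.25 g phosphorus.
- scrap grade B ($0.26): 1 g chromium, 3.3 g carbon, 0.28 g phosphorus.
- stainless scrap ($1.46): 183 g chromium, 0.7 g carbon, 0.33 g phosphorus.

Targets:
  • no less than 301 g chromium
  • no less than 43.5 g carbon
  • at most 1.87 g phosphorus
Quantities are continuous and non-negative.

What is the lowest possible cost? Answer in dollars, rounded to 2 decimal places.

$2.77

Let x1 = kg of scrap grade A, x2 = kg of pig iron, x3 = kg of steel scrap, x4 = kg of return scrap, x5 = kg of scrap grade B, x6 = kg of stainless scrap.
Minimize 0.36x1 + 0.39x2 + 0.34x3 + 0.17x4 + 0.26x5 + 1.46x6 subject to:
  1x1 + 1x3 + 9x4 + 1x5 + 183x6 ≥ 301   (chromium)
  2x1 + 44.6x2 + 2.4x3 + 3.1x4 + 3.3x5 + 0.7x6 ≥ 43.5   (carbon)
  0.15x1 + 0.83x2 + 0.23x3 + 0.25x4 + 0.28x5 + 0.33x6 ≤ 1.87   (phosphorus)
  x1, x2, x3, x4, x5, x6 ≥ 0.
At the optimum only pig iron, stainless scrap are positive (scrap grade A, steel scrap, return scrap, scrap grade B = 0). Binding constraints: chromium and carbon.
Solving gives x2 = 0.9495, x6 = 1.645.
Cost = 0.39·0.9495 + 1.46·1.645 = 2.7720.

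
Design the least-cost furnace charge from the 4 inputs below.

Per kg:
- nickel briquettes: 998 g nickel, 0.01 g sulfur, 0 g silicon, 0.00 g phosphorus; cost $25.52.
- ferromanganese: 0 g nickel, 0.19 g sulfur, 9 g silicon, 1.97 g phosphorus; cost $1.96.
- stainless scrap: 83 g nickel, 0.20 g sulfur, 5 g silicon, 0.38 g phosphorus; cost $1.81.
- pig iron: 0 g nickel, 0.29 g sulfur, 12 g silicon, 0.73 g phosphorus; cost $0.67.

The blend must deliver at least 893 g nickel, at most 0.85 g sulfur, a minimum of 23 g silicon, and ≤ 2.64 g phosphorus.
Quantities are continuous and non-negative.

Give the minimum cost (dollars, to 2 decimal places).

$21.97

Treat it as an LP. Let x1 = kg of nickel briquettes, x2 = kg of ferromanganese, x3 = kg of stainless scrap, x4 = kg of pig iron.
min 25.52x1 + 1.96x2 + 1.81x3 + 0.67x4 s.t.:
  998x1 + 83x3 ≥ 893   (nickel)
  0.01x1 + 0.19x2 + 0.2x3 + 0.29x4 ≤ 0.85   (sulfur)
  9x2 + 5x3 + 12x4 ≥ 23   (silicon)
  1.97x2 + 0.38x3 + 0.73x4 ≤ 2.64   (phosphorus)
  x1, x2, x3, x4 ≥ 0.
The optimal basis is {nickel briquettes, stainless scrap, pig iron}; ferromanganese drops out. Binding constraints: nickel, sulfur, silicon.
Optimal quantities: nickel briquettes = 0.592 kg, stainless scrap = 3.641 kg, pig iron = 0.3996 kg.
Total cost: 25.52·0.592 + 1.81·3.641 + 0.67·0.3996 = 21.9658.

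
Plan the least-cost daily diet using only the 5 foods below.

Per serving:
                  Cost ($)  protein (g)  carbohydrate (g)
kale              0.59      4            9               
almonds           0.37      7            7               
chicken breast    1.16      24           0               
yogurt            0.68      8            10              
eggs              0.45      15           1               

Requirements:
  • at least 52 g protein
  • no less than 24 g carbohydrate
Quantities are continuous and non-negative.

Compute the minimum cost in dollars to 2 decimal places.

$2.06

Treat it as an LP. Let x1 = servings of kale, x2 = servings of almonds, x3 = servings of chicken breast, x4 = servings of yogurt, x5 = servings of eggs.
min 0.59x1 + 0.37x2 + 1.16x3 + 0.68x4 + 0.45x5 s.t.:
  4x1 + 7x2 + 24x3 + 8x4 + 15x5 ≥ 52   (protein)
  9x1 + 7x2 + 10x4 + 1x5 ≥ 24   (carbohydrate)
  x1, x2, x3, x4, x5 ≥ 0.
The minimum-cost mix takes nothing from kale, chicken breast, yogurt — only almonds, eggs. There the protein and carbohydrate constraints are tight.
Solving gives x2 = 3.143, x5 = 2.
Objective = 0.37·3.143 + 0.45·2 = 2.0629.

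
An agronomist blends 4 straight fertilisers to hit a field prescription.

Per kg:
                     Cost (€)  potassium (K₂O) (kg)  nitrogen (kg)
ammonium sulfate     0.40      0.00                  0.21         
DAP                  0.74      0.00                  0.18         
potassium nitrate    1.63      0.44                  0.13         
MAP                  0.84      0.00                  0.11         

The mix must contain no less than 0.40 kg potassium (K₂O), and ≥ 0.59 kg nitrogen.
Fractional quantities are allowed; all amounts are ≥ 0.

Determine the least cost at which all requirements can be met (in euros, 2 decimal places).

€2.38

Let x1 = kg of ammonium sulfate, x2 = kg of DAP, x3 = kg of potassium nitrate, x4 = kg of MAP.
Minimise 0.4x1 + 0.74x2 + 1.63x3 + 0.84x4 s.t.:
  0.44x3 ≥ 0.4   (potassium (K₂O))
  0.21x1 + 0.18x2 + 0.13x3 + 0.11x4 ≥ 0.59   (nitrogen)
  x1, x2, x3, x4 ≥ 0.
The minimum-cost mix takes nothing from DAP, MAP — only ammonium sulfate, potassium nitrate. There the potassium (K₂O) and nitrogen constraints are tight.
Optimal quantities: ammonium sulfate = 2.247 kg, potassium nitrate = 0.9091 kg.
Objective = 0.4·2.247 + 1.63·0.9091 = 2.3806.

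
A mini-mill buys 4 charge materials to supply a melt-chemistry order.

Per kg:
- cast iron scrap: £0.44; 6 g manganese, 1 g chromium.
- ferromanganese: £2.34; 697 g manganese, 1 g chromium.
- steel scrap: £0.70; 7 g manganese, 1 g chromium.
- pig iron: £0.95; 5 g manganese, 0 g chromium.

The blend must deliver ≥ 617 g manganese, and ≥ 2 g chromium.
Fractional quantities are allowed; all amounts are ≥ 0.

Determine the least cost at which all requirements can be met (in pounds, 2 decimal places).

£2.54

This is a linear program. Let x1 = kg of cast iron scrap, x2 = kg of ferromanganese, x3 = kg of steel scrap, x4 = kg of pig iron.
Minimise 0.44x1 + 2.34x2 + 0.7x3 + 0.95x4 s.t.:
  6x1 + 697x2 + 7x3 + 5x4 ≥ 617   (manganese)
  1x1 + 1x2 + 1x3 ≥ 2   (chromium)
  x1, x2, x3, x4 ≥ 0.
The minimum-cost mix takes nothing from steel scrap, pig iron — only cast iron scrap, ferromanganese. Binding constraints: manganese and chromium.
Solving gives x1 = 1.124, x2 = 0.8755.
Cost = 0.44·1.124 + 2.34·0.8755 = 2.5432.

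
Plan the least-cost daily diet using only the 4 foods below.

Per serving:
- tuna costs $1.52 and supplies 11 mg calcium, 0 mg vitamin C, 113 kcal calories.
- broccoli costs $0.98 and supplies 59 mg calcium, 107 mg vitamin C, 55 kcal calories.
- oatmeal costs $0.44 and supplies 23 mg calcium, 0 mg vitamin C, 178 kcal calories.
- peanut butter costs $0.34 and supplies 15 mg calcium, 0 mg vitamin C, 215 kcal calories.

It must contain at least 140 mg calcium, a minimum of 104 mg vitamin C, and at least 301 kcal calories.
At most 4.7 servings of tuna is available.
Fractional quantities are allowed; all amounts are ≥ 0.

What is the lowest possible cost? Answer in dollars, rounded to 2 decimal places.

$2.39

Let x1 = servings of tuna, x2 = servings of broccoli, x3 = servings of oatmeal, x4 = servings of peanut butter.
min 1.52x1 + 0.98x2 + 0.44x3 + 0.34x4 subject to:
  11x1 + 59x2 + 23x3 + 15x4 ≥ 140   (calcium)
  107x2 ≥ 104   (vitamin C)
  113x1 + 55x2 + 178x3 + 215x4 ≥ 301   (calories)
  x1 ≤ 4.7
  x1, x2, x3, x4 ≥ 0.
The cheapest feasible vertex uses only broccoli, oatmeal; tuna, peanut butter are not used. Binding constraints: calcium and calories.
So broccoli = 1.948 servings, oatmeal = 1.089 servings.
Total cost: 0.98·1.948 + 0.44·1.089 = 2.3882.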